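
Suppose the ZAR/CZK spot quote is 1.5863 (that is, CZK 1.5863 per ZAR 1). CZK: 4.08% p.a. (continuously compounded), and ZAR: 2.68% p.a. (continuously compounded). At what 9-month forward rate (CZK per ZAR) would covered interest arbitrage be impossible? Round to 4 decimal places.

1.6030

T = 9/12 years.
CZK accumulates by e^(0.0408×9/12) = 1.031073.
ZAR accumulates by e^(0.0268×9/12) = 1.0203034.
CIP: F = S · (grow CZK)/(grow ZAR) = 1.5863 × 1.031073/1.0203034 = 1.603044 CZK per ZAR.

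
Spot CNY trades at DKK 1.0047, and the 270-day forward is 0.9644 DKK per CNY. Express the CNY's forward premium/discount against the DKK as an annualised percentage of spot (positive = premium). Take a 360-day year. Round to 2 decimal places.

-5.35%

T = 270/360 years.
Period premium: (0.9644 − 1.0047)/1.0047 = -0.0401115.
Annualise by dividing by T: -0.0401115 / (270/360) = -0.053482 → -5.35%.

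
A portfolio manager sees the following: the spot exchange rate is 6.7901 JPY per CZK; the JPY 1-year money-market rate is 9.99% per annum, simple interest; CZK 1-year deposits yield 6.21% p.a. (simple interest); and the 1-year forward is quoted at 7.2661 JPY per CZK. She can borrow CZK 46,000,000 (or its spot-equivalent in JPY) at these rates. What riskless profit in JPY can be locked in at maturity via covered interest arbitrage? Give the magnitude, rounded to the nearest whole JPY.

JPY 11,449,116

T = 1 year.
Invest the CZK and cover forward: 46,000,000 × 1.062100 × 7.2661 = JPY 354,996,941.26.
Convert at spot and invest in JPY: 46,000,000 × 6.7901 × 1.099900 = JPY 343,547,825.54.
The quoted forward overvalues CZK, so borrow JPY, buy CZK at spot, deposit the CZK at 6.21%, and sell the proceeds forward at 7.2661.
Profit = 354,996,941.26 − 343,547,825.54 = JPY 11,449,116.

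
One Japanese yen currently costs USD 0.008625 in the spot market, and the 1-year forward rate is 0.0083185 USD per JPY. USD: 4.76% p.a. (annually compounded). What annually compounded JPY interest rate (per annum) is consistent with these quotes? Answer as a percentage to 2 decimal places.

8.62%

T = 1 year.
By CIP, F/S equals the USD-to-JPY growth ratio: 0.0083185/0.008625 = 0.9644638.
The USD side grows by (1 + 0.0476)^1 = 1.047600.
So the JPY growth factor = 1.0861994.
Annualise: 1.0861994^(1/1) − 1 = 0.086199 = 8.62%.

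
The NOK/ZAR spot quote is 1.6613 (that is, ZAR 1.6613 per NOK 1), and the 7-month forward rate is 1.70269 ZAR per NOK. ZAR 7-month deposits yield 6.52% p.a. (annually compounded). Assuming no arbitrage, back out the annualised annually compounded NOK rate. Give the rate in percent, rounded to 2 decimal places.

2.12%

T = 7/12 years.
CIP gives F = S · g_ZAR/g_NOK, so g_ZAR/g_NOK = 1.70269/1.6613 = 1.0249142.
ZAR growth factor: (1 + 0.0652)^(7/12) = 1.037532.
Hence g_NOK = 1.0123111.
Annualise: 1.0123111^(12/7) − 1 = 0.021197 = 2.12%.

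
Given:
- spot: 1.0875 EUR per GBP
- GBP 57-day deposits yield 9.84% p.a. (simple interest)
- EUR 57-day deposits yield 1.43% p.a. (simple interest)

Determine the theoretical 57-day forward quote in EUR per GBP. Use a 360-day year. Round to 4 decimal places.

T = 57/360 years.
Growth of 1 EUR over T: 1 + 0.0143×57/360 = 1.0022642.
GBP accumulates by 1 + 0.0984×57/360 = 1.015580.
So F = 1.0875 × 1.0022642 / 1.015580 = 1.073241 (EUR/GBP).

1.0732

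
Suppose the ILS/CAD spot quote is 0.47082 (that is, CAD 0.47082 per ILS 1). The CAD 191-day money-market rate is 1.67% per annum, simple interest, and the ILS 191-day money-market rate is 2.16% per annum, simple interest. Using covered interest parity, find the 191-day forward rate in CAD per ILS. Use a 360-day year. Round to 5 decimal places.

0.46961

T = 191/360 years.
Growth of 1 CAD over T: 1 + 0.0167×191/360 = 1.0088603.
Growth of 1 ILS over T: 1 + 0.0216×191/360 = 1.011460.
Forward (CAD per ILS) = 0.47082 × 1.0088603 / 1.011460 = 0.4696099.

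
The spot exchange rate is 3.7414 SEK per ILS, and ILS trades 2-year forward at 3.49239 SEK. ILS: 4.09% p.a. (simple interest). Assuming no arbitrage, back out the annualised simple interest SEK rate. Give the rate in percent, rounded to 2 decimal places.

T = 2 years.
F/S = 3.49239/3.7414 = 0.9334447 = (growth of SEK) / (growth of ILS).
The ILS side grows by 1 + 0.0409×2 = 1.081800.
So the SEK growth factor = 1.0098005.
r = (1.0098005 − 1)/2 = 0.004900 → 0.49%.

0.49%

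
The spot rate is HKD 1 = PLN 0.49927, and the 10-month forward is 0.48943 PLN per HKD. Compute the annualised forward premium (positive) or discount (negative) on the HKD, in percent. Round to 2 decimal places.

-2.37%

T = 10/12 years.
Period premium: (0.48943 − 0.49927)/0.49927 = -0.0197088.
Per annum: -0.0197088 / (10/12) = -0.023651 = -2.37%.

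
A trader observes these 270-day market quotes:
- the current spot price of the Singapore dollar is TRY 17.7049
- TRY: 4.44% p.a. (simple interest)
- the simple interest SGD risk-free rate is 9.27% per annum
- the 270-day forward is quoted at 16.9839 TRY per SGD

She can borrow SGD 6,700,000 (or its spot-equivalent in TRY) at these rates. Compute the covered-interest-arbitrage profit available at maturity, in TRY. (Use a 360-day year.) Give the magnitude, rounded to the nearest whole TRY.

TRY 869,442

T = 270/360 years.
Route A — deposit SGD, sell forward: 6,700,000 × 1.069525 × 16.9839 = TRY 121,703,527.84.
Route B — convert at spot, deposit TRY: 6,700,000 × 17.7049 × 1.033300 = TRY 122,572,970.24.
The quoted forward undervalues SGD, so borrow SGD, convert to TRY at spot, deposit the TRY at 4.44%, and buy SGD forward at 16.9839 to cover the loan.
Arbitrage profit = |121,703,527.84 − 122,572,970.24| = TRY 869,442.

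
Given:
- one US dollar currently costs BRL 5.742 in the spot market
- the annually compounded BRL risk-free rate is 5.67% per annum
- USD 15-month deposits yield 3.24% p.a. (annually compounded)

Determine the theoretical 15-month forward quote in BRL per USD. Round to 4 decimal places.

T = 15/12 years.
Growth of 1 BRL over T: (1 + 0.0567)^(15/12) = 1.0713704.
Growth of 1 USD over T: (1 + 0.0324)^(15/12) = 1.0406627.
So F = 5.742 × 1.0713704 / 1.0406627 = 5.911434 (BRL/USD).

5.9114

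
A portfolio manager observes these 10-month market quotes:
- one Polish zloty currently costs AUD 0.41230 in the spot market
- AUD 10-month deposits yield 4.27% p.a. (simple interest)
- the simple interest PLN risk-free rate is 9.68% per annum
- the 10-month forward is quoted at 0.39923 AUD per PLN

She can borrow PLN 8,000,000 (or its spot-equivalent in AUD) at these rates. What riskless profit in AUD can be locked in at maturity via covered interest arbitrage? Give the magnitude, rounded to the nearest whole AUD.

T = 10/12 years.
Route A — deposit PLN, sell forward: 8,000,000 × 1.080666667 × 0.39923 = AUD 3,451,476.43.
Route B — convert at spot, deposit AUD: 8,000,000 × 0.41230 × 1.035583333 = AUD 3,415,768.07.
The quoted forward overvalues PLN, so borrow AUD, buy PLN at spot, deposit the PLN at 9.68%, and sell the proceeds forward at 0.39923.
Arbitrage profit = |3,451,476.43 − 3,415,768.07| = AUD 35,708.

AUD 35,708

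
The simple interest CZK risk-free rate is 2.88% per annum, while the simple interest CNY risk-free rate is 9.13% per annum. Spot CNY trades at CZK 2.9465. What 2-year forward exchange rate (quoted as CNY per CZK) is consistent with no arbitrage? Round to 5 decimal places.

T = 2 years.
CZK accumulates by 1 + 0.0288×2 = 1.057600.
CNY growth factor: 1 + 0.0913×2 = 1.182600.
Forward (CZK per CNY) = 2.9465 × 1.057600 / 1.182600 = 2.635057.
Invert for CNY per CZK: 1 / 2.635057 = 0.37950.

0.37950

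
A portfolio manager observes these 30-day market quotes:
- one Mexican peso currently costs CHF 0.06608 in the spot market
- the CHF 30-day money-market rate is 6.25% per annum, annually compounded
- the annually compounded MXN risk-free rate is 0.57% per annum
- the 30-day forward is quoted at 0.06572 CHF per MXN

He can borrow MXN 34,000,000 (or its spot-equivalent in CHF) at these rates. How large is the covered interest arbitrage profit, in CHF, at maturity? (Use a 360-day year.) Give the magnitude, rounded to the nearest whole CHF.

T = 30/360 years.
Invest the MXN and cover forward: 34,000,000 × 1.000473764 × 0.06572 = CHF 2,235,538.62.
Convert at spot and invest in CHF: 34,000,000 × 0.06608 × 1.005064835 = CHF 2,258,099.27.
The quoted forward undervalues MXN, so borrow MXN, convert to CHF at spot, deposit the CHF at 6.25%, and buy MXN forward at 0.06572 to cover the loan.
Profit = 2,258,099.27 − 2,235,538.62 = CHF 22,561.

CHF 22,561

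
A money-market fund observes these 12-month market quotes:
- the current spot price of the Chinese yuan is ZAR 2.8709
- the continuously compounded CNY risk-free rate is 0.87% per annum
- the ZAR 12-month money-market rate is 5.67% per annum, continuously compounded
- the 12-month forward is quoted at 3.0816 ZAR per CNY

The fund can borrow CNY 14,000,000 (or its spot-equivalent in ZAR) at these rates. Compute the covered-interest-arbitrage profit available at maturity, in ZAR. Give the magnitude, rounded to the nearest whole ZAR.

ZAR 982,010

T = 1 year.
Invest the CNY and cover forward: 14,000,000 × 1.008737955 × 3.0816 = ZAR 43,519,376.35.
Convert at spot and invest in ZAR: 14,000,000 × 2.8709 × 1.0583382613 = ZAR 42,537,366.40.
The quoted forward overvalues CNY, so borrow ZAR, buy CNY at spot, deposit the CNY at 0.87%, and sell the proceeds forward at 3.0816.
Arbitrage profit = |43,519,376.35 − 42,537,366.40| = ZAR 982,010.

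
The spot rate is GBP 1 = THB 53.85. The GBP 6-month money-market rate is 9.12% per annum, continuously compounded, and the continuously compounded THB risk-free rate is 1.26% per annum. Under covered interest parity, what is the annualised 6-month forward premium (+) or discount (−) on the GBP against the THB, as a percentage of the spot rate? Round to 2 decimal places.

-7.71%

T = 6/12 years.
CIP forward (THB per GBP) = 53.85 × 1.0063199/1.0466557 = 51.77474.
Annualised premium = (F − S)/S × (1/T) = (51.77474 − 53.85)/53.85 ÷ (6/12) = -7.71%.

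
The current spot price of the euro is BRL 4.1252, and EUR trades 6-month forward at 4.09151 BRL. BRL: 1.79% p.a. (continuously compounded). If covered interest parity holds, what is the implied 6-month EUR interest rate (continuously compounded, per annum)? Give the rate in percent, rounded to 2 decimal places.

3.43%

T = 6/12 years.
F/S = 4.09151/4.1252 = 0.9918331 = (growth of BRL) / (growth of EUR).
BRL growth factor: e^(0.0179×6/12) = 1.0089902.
So the EUR growth factor = 1.0172984.
r = ln(1.0172984)/(6/12) = 0.034301 → 3.43%.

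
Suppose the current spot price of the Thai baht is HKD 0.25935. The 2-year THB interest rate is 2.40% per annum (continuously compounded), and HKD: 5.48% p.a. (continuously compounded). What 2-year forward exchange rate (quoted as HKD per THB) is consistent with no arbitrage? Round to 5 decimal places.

0.27583

T = 2 years.
Growth of 1 HKD over T: e^(0.0548×2) = 1.1158316.
Growth of 1 THB over T: e^(0.0240×2) = 1.0491707.
CIP: F = S · (grow HKD)/(grow THB) = 0.25935 × 1.1158316/1.0491707 = 0.2758283 HKD per THB.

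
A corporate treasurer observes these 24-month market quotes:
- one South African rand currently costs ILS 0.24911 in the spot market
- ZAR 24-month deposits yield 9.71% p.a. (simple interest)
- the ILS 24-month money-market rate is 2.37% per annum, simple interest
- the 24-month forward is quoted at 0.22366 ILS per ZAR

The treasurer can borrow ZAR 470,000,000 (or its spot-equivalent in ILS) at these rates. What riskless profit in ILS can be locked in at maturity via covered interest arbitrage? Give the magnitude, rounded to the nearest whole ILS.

T = 2 years.
Route A — deposit ZAR, sell forward: 470,000,000 × 1.194200 × 0.22366 = ILS 125,534,542.84.
Route B — convert at spot, deposit ILS: 470,000,000 × 0.24911 × 1.047400 = ILS 122,631,372.58.
The quoted forward overvalues ZAR, so borrow ILS, buy ZAR at spot, deposit the ZAR at 9.71%, and sell the proceeds forward at 0.22366.
Arbitrage profit = |125,534,542.84 − 122,631,372.58| = ILS 2,903,170.

ILS 2,903,170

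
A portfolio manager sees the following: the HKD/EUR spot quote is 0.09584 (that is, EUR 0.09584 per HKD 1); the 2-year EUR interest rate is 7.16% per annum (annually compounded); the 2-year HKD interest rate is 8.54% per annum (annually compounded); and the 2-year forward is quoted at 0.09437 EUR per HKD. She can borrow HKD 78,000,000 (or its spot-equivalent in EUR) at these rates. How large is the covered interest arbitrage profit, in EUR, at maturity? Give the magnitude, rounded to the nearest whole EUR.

T = 2 years.
Route A — deposit HKD, sell forward: 78,000,000 × 1.17809316 × 0.09437 = EUR 8,671,778.82.
Route B — convert at spot, deposit EUR: 78,000,000 × 0.09584 × 1.14832656 = EUR 8,584,338.17.
The quoted forward overvalues HKD, so borrow EUR, buy HKD at spot, deposit the HKD at 8.54%, and sell the proceeds forward at 0.09437.
Profit = 8,671,778.82 − 8,584,338.17 = EUR 87,441.

EUR 87,441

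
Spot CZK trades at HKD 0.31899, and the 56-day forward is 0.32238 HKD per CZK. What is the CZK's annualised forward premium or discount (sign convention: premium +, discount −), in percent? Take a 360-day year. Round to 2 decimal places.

T = 56/360 years.
Period premium: (0.32238 − 0.31899)/0.31899 = 0.0106273.
×(1/T) gives 6.83% p.a.

+6.83%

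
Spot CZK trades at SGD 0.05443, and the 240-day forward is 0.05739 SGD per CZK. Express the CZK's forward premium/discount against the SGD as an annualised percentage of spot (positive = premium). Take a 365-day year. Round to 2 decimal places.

+8.27%

T = 240/365 years.
CZK trades forward at +5.43818% vs spot over the period.
Annualise by dividing by T: 0.0543818 / (240/365) = 0.082706 → 8.27%.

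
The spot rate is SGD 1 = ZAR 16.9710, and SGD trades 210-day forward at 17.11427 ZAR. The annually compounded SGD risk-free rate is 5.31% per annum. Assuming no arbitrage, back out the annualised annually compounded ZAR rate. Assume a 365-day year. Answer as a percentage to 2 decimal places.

T = 210/365 years.
CIP gives F = S · g_ZAR/g_SGD, so g_ZAR/g_SGD = 17.11427/16.971 = 1.0084420.
SGD growth factor: (1 + 0.0531)^(210/365) = 1.0302147.
That pins the ZAR growth at 1.0389118.
r = 1.0389118^(365/210) − 1 = 0.068600 → 6.86%.

6.86%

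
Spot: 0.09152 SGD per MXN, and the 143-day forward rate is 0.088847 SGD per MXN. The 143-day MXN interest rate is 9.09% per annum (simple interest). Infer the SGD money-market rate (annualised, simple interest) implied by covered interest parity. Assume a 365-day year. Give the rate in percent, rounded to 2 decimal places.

T = 143/365 years.
By CIP, F/S equals the SGD-to-MXN growth ratio: 0.088847/0.09152 = 0.9707933.
The MXN side grows by 1 + 0.0909×143/365 = 1.0356129.
So the SGD growth factor = 1.0053661.
r = (1.0053661 − 1)/(143/365) = 0.013697 → 1.37%.

1.37%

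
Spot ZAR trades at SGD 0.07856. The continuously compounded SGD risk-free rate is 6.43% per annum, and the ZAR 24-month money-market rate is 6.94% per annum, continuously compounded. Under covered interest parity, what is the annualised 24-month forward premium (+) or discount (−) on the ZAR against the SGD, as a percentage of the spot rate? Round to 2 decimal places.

-0.51%

T = 2 years.
No-arbitrage forward: 0.07856 × 1.1372351 / 1.1488943 = 0.07776276 SGD/ZAR.
(F − S)/S ÷ T = (0.07776276 − 0.07856)/0.07856/2 = -0.005074 → -0.51%.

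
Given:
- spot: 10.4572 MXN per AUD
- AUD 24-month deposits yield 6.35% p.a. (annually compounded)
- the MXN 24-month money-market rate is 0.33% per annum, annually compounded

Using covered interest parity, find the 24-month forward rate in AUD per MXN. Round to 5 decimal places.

T = 2 years.
MXN growth factor: (1 + 0.0033)^2 = 1.0066109.
AUD growth factor: (1 + 0.0635)^2 = 1.1310322.
Forward (MXN per AUD) = 10.4572 × 1.0066109 / 1.1310322 = 9.306836.
Quoted the other way: 1/9.306836 = 0.10745 AUD per MXN.

0.10745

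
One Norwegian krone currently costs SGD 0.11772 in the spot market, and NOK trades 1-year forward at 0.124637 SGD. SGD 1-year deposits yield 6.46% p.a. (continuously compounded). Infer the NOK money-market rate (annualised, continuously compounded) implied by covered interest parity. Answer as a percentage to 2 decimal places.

T = 1 year.
CIP gives F = S · g_SGD/g_NOK, so g_SGD/g_NOK = 0.124637/0.11772 = 1.0587581.
The SGD side grows by e^(0.0646×1) = 1.0667322.
That pins the NOK growth at 1.0075316.
Take logs: ln 1.0075316 / 1 = 0.007503, so 0.75%.

0.75%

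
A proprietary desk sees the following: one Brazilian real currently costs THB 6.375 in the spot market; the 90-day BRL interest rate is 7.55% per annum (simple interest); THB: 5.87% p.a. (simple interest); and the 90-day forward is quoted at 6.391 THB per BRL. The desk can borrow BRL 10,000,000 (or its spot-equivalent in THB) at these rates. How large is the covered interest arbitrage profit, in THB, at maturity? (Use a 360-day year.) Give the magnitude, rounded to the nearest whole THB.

THB 430,770

T = 90/360 years.
Keep in BRL, deliver into the forward: 10,000,000·1.018875·6.391 = THB 65,116,301.25.
Swap to THB now, deposit: 10,000,000·6.375·1.014675 = THB 64,685,531.25.
The quoted forward overvalues BRL, so borrow THB, buy BRL at spot, deposit the BRL at 7.55%, and sell the proceeds forward at 6.391.
The gap between the two covered legs is THB 430,770.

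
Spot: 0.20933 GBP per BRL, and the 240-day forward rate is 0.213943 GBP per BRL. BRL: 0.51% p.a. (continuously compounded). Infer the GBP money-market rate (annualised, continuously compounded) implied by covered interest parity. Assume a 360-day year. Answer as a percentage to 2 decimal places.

3.78%

T = 240/360 years.
F/S = 0.213943/0.20933 = 1.0220370 = (growth of GBP) / (growth of BRL).
The BRL side grows by e^(0.0051×240/360) = 1.0034058.
So the GBP growth factor = 1.0255179.
r = ln(1.0255179)/(240/360) = 0.037797 → 3.78%.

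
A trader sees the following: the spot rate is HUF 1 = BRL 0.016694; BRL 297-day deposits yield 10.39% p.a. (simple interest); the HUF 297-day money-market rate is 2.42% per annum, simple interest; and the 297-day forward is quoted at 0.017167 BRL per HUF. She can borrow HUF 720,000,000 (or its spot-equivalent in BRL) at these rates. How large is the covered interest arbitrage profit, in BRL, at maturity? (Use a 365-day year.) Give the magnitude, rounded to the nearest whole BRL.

T = 297/365 years.
Route A — deposit HUF, sell forward: 720,000,000 × 1.0196915068 × 0.017167 = BRL 12,603,631.75.
Route B — convert at spot, deposit BRL: 720,000,000 × 0.016694 × 1.0845432877 = BRL 13,035,863.26.
The quoted forward undervalues HUF, so borrow HUF, convert to BRL at spot, deposit the BRL at 10.39%, and buy HUF forward at 0.017167 to cover the loan.
The gap between the two covered legs is BRL 432,232.

BRL 432,232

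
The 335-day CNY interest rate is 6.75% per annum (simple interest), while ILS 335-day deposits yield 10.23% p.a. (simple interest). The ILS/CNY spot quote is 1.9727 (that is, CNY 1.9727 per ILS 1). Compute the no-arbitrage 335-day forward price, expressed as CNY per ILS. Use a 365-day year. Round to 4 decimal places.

T = 335/365 years.
CNY growth factor: 1 + 0.0675×335/365 = 1.0619521.
ILS growth factor: 1 + 0.1023×335/365 = 1.0938918.
Forward (CNY per ILS) = 1.9727 × 1.0619521 / 1.0938918 = 1.915101.

1.9151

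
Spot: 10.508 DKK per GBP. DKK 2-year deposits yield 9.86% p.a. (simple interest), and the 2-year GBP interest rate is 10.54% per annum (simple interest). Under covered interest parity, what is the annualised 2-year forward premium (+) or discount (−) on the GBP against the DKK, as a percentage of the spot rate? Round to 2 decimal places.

-0.56%

T = 2 years.
F = S · g_DKK/g_GBP = 10.508 × 1.197200/1.210800 = 10.389972.
Annualised premium = (F − S)/S × (1/T) = (10.389972 − 10.508)/10.508 ÷ 2 = -0.56%.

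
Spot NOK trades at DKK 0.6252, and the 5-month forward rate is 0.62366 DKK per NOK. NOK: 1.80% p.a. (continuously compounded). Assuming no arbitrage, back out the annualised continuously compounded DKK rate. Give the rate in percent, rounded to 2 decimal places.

T = 5/12 years.
F/S = 0.62366/0.6252 = 0.9975368 = (growth of DKK) / (growth of NOK).
NOK growth factor: e^(0.0180×5/12) = 1.0075282.
So the DKK growth factor = 1.0050465.
Take logs: ln 1.0050465 / (5/12) = 0.012081, so 1.21%.

1.21%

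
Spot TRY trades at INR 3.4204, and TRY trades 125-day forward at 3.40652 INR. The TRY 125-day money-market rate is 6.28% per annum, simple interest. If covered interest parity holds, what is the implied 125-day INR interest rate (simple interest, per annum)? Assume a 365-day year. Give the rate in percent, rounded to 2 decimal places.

5.07%

T = 125/365 years.
F/S = 3.40652/3.4204 = 0.9959420 = (growth of INR) / (growth of TRY).
The TRY side grows by 1 + 0.0628×125/365 = 1.0215068.
That pins the INR growth at 1.0173615.
(1.0173615 − 1)/T = 0.050696, i.e. 5.07%.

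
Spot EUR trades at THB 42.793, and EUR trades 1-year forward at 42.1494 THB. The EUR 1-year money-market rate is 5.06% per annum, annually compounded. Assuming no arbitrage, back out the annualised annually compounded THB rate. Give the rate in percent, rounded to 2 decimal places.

T = 1 year.
By CIP, F/S equals the THB-to-EUR growth ratio: 42.1494/42.793 = 0.9849602.
The EUR side grows by (1 + 0.0506)^1 = 1.050600.
Hence g_THB = 1.0347992.
r = 1.0347992^(1/1) − 1 = 0.034799 → 3.48%.

3.48%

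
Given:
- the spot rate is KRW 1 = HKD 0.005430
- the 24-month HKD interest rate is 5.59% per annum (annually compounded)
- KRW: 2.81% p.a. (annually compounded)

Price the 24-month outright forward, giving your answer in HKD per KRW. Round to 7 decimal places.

0.0057276

T = 2 years.
HKD accumulates by (1 + 0.0559)^2 = 1.1149248.
KRW growth factor: (1 + 0.0281)^2 = 1.0569896.
CIP: F = S · (grow HKD)/(grow KRW) = 0.00543 × 1.1149248/1.0569896 = 0.005727627 HKD per KRW.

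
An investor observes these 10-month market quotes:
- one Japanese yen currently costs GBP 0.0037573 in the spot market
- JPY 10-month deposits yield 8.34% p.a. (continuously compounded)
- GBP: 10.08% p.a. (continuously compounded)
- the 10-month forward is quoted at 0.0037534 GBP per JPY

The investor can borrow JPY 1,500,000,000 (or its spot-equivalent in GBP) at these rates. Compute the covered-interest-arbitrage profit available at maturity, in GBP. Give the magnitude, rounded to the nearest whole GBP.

GBP 94,512

T = 10/12 years.
Route A — deposit JPY, sell forward: 1,500,000,000 × 1.071972061 × 0.0037534 = GBP 6,035,309.90.
Route B — convert at spot, deposit GBP: 1,500,000,000 × 0.0037573 × 1.087628894 = GBP 6,129,822.07.
The quoted forward undervalues JPY, so borrow JPY, convert to GBP at spot, deposit the GBP at 10.08%, and buy JPY forward at 0.0037534 to cover the loan.
Profit = 6,129,822.07 − 6,035,309.90 = GBP 94,512.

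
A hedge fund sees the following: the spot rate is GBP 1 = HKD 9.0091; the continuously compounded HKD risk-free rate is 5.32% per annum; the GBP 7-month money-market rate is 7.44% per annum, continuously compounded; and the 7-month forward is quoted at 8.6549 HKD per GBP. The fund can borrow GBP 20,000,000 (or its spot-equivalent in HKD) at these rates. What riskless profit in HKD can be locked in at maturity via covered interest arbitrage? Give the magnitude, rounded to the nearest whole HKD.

T = 7/12 years.
Route A — deposit GBP, sell forward: 20,000,000 × 1.04435555353 × 8.6549 = HKD 180,775,857.60.
Route B — convert at spot, deposit HKD: 20,000,000 × 9.0091 × 1.03151988731 = HKD 185,861,316.34.
The quoted forward undervalues GBP, so borrow GBP, convert to HKD at spot, deposit the HKD at 5.32%, and buy GBP forward at 8.6549 to cover the loan.
Arbitrage profit = |180,775,857.60 − 185,861,316.34| = HKD 5,085,459.

HKD 5,085,459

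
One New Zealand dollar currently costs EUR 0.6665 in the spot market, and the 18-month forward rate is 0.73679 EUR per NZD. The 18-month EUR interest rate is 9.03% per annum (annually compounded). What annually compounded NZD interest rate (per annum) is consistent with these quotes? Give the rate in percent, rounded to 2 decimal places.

T = 18/12 years.
By CIP, F/S equals the EUR-to-NZD growth ratio: 0.73679/0.6665 = 1.1054614.
EUR growth factor: (1 + 0.0903)^(18/12) = 1.1384633.
Hence g_NZD = 1.0298535.
r = 1.0298535^(12/18) − 1 = 0.019805 → 1.98%.

1.98%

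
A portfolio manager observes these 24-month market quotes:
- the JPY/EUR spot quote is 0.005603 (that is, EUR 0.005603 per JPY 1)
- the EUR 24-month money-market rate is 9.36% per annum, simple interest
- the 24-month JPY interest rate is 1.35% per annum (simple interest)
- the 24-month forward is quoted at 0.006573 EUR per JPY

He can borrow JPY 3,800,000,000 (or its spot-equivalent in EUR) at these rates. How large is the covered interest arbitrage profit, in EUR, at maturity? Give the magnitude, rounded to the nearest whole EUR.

T = 2 years.
Keep in JPY, deliver into the forward: 3,800,000,000·1.027000·0.006573 = EUR 25,651,789.80.
Swap to EUR now, deposit: 3,800,000,000·0.005603·1.187200 = EUR 25,277,150.08.
The quoted forward overvalues JPY, so borrow EUR, buy JPY at spot, deposit the JPY at 1.35%, and sell the proceeds forward at 0.006573.
Arbitrage profit = |25,651,789.80 − 25,277,150.08| = EUR 374,640.

EUR 374,640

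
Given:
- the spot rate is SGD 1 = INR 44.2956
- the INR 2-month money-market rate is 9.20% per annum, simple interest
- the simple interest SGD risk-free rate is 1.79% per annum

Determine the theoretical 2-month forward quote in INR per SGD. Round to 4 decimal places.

T = 2/12 years.
INR accumulates by 1 + 0.0920×2/12 = 1.01533333.
SGD growth factor: 1 + 0.0179×2/12 = 1.00298333.
CIP: F = S · (grow INR)/(grow SGD) = 44.2956 × 1.01533333/1.00298333 = 44.841023 INR per SGD.

44.8410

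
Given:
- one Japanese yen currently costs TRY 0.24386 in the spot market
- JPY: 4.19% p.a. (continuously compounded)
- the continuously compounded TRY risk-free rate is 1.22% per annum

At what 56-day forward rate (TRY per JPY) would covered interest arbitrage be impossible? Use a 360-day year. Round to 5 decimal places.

T = 56/360 years.
TRY growth factor: e^(0.0122×56/360) = 1.0018996.
JPY accumulates by e^(0.0419×56/360) = 1.0065391.
CIP: F = S · (grow TRY)/(grow JPY) = 0.24386 × 1.0018996/1.0065391 = 0.2427360 TRY per JPY.

0.24274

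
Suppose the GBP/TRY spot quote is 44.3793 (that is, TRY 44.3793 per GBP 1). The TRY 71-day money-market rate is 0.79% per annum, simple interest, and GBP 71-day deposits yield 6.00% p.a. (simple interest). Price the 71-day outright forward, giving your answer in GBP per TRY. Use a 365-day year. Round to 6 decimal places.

T = 71/365 years.
TRY growth factor: 1 + 0.0079×71/365 = 1.0015367.
GBP growth factor: 1 + 0.0600×71/365 = 1.0116712.
So F = 44.3793 × 1.0015367 / 1.0116712 = 43.93473 (TRY/GBP).
Quoted the other way: 1/43.93473 = 0.022761 GBP per TRY.

0.022761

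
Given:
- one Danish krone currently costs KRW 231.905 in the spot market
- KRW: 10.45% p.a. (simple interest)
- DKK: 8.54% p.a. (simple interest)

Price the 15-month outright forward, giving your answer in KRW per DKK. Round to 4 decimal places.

T = 15/12 years.
KRW accumulates by 1 + 0.1045×15/12 = 1.130625.
DKK growth factor: 1 + 0.0854×15/12 = 1.106750.
So F = 231.905 × 1.130625 / 1.106750 = 236.907694 (KRW/DKK).

236.9077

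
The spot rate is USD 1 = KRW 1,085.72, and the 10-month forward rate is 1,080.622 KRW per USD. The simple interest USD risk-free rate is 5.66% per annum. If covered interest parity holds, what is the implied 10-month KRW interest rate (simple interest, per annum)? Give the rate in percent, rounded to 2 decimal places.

T = 10/12 years.
CIP gives F = S · g_KRW/g_USD, so g_KRW/g_USD = 1080.622/1085.72 = 0.9953045.
USD growth factor: 1 + 0.0566×10/12 = 1.0471667.
That pins the KRW growth at 1.0422497.
r = (1.0422497 − 1)/(10/12) = 0.050700 → 5.07%.

5.07%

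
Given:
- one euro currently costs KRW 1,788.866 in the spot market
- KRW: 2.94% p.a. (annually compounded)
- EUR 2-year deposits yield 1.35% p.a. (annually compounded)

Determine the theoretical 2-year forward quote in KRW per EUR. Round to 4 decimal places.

1845.4345

T = 2 years.
KRW growth factor: (1 + 0.0294)^2 = 1.05966436.
EUR growth factor: (1 + 0.0135)^2 = 1.02718225.
So F = 1788.866 × 1.05966436 / 1.02718225 = 1845.434484 (KRW/EUR).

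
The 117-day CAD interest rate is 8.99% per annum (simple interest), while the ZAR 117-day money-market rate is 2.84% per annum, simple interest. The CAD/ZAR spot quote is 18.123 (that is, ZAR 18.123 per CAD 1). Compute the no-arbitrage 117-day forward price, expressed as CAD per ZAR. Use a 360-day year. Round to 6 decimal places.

T = 117/360 years.
ZAR accumulates by 1 + 0.0284×117/360 = 1.009230.
CAD accumulates by 1 + 0.0899×117/360 = 1.0292175.
Forward (ZAR per CAD) = 18.123 × 1.009230 / 1.0292175 = 17.77105.
Invert for CAD per ZAR: 1 / 17.77105 = 0.056271.

0.056271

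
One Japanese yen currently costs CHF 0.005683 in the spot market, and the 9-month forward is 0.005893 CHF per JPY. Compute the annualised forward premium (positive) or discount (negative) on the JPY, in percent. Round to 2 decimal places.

+4.93%

T = 9/12 years.
Period premium: (0.005893 − 0.005683)/0.005683 = 0.0369523.
×(1/T) gives 4.93% p.a.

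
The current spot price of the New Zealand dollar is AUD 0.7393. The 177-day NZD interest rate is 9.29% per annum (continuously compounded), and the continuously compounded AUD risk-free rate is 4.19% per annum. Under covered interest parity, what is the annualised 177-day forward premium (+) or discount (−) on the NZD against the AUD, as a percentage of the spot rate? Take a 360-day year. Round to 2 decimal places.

-5.04%

T = 177/360 years.
F = S · g_AUD/g_NZD = 0.7393 × 1.0208145/1.046735 = 0.7209926.
(F − S)/S ÷ T = (0.7209926 − 0.7393)/0.7393/(177/360) = -0.050366 → -5.04%.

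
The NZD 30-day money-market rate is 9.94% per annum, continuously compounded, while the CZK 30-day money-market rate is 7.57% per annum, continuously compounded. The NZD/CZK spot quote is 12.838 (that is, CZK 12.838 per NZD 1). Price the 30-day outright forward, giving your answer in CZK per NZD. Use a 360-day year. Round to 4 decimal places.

T = 30/360 years.
CZK accumulates by e^(0.0757×30/360) = 1.00632827.
NZD accumulates by e^(0.0994×30/360) = 1.00831774.
So F = 12.838 × 1.00632827 / 1.00831774 = 12.812670 (CZK/NZD).

12.8127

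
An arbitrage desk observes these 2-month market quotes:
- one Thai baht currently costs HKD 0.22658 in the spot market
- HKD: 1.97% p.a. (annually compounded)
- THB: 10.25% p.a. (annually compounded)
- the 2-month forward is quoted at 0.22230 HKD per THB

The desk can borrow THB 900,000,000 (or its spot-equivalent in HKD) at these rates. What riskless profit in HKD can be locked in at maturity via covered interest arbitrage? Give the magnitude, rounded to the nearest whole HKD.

T = 2/12 years.
Keep in THB, deliver into the forward: 900,000,000·1.01639635681·0.22230 = HKD 203,350,419.11.
Swap to HKD now, deposit: 900,000,000·0.22658·1.00325670264 = HKD 204,586,113.32.
The quoted forward undervalues THB, so borrow THB, convert to HKD at spot, deposit the HKD at 1.97%, and buy THB forward at 0.22230 to cover the loan.
Arbitrage profit = |203,350,419.11 − 204,586,113.32| = HKD 1,235,694.

HKD 1,235,694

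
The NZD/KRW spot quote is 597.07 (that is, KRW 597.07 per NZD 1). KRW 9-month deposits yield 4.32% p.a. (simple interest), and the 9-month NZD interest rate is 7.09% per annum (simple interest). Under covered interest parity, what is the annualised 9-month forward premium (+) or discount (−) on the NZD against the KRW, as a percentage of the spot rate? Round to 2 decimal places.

T = 9/12 years.
CIP forward (KRW per NZD) = 597.07 × 1.032400/1.053175 = 585.29216.
(F − S)/S ÷ T = (585.29216 − 597.07)/597.07/(9/12) = -0.026301 → -2.63%.

-2.63%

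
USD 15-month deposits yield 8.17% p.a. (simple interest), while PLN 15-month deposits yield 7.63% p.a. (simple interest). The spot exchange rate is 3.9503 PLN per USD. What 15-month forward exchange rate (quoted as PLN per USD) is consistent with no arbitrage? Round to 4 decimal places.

3.9261

T = 15/12 years.
PLN growth factor: 1 + 0.0763×15/12 = 1.095375.
USD growth factor: 1 + 0.0817×15/12 = 1.102125.
So F = 3.9503 × 1.095375 / 1.102125 = 3.926106 (PLN/USD).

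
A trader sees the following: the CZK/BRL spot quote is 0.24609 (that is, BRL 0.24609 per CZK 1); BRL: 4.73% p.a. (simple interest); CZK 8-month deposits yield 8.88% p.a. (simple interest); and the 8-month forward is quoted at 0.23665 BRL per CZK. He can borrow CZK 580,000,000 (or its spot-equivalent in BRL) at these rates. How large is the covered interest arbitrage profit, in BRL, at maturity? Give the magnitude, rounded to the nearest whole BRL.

BRL 1,850,408

T = 8/12 years.
Keep in CZK, deliver into the forward: 580,000,000·1.059200·0.23665 = BRL 145,382,614.40.
Swap to BRL now, deposit: 580,000,000·0.24609·1.03153333333 = BRL 147,233,022.04.
The quoted forward undervalues CZK, so borrow CZK, convert to BRL at spot, deposit the BRL at 4.73%, and buy CZK forward at 0.23665 to cover the loan.
Profit = 147,233,022.04 − 145,382,614.40 = BRL 1,850,408.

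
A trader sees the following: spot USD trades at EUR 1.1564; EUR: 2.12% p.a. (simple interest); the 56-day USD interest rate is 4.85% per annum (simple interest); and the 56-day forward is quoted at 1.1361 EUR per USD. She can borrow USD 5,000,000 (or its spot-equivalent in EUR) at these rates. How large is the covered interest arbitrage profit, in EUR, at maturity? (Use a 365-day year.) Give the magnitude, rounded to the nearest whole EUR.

T = 56/365 years.
Keep in USD, deliver into the forward: 5,000,000·1.007441096·1.1361 = EUR 5,722,769.15.
Swap to EUR now, deposit: 5,000,000·1.1564·1.003252603 = EUR 5,800,806.55.
The quoted forward undervalues USD, so borrow USD, convert to EUR at spot, deposit the EUR at 2.12%, and buy USD forward at 1.1361 to cover the loan.
Arbitrage profit = |5,722,769.15 − 5,800,806.55| = EUR 78,037.

EUR 78,037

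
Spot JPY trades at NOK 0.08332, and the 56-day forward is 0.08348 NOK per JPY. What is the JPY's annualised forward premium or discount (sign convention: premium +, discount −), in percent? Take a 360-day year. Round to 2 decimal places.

T = 56/360 years.
(F − S)/S = (0.08348 − 0.08332)/0.08332 = 0.0019203.
Per annum: 0.0019203 / (56/360) = 0.012345 = 1.23%.

+1.23%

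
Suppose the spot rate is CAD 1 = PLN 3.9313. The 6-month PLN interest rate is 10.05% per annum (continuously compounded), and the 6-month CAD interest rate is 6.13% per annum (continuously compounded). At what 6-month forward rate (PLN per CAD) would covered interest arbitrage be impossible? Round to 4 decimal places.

T = 6/12 years.
PLN accumulates by e^(0.1005×6/12) = 1.0515339.
Growth of 1 CAD over T: e^(0.0613×6/12) = 1.0311245.
CIP: F = S · (grow PLN)/(grow CAD) = 3.9313 × 1.0515339/1.0311245 = 4.009114 PLN per CAD.

4.0091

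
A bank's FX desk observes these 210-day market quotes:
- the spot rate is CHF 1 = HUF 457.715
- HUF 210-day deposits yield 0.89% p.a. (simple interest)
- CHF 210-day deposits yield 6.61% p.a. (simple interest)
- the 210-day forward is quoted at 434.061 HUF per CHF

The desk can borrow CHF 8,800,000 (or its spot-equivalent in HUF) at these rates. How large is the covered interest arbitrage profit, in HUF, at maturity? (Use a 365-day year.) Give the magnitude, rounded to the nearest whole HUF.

HUF 83,515,100

T = 210/365 years.
Route A — deposit CHF, sell forward: 8,800,000 × 1.038030136986 × 434.061 = HUF 3,965,001,913.75.
Route B — convert at spot, deposit HUF: 8,800,000 × 457.715 × 1.005120547945 = HUF 4,048,517,014.10.
The quoted forward undervalues CHF, so borrow CHF, convert to HUF at spot, deposit the HUF at 0.89%, and buy CHF forward at 434.061 to cover the loan.
Profit = 4,048,517,014.10 − 3,965,001,913.75 = HUF 83,515,100.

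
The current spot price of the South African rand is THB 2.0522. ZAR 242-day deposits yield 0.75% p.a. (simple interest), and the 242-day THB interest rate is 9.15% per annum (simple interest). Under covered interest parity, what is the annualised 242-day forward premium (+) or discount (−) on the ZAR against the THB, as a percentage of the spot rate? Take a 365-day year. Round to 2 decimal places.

T = 242/365 years.
F = S · g_THB/g_ZAR = 2.0522 × 1.0606658/1.0049726 = 2.1659281.
(F − S)/S ÷ T = (2.1659281 − 2.0522)/2.0522/(242/365) = 0.083584 → 8.36%.

+8.36%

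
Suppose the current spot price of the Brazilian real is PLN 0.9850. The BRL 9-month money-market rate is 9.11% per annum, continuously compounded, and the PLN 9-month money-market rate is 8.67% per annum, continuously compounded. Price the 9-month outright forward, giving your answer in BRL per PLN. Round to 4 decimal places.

1.0186

T = 9/12 years.
PLN growth factor: e^(0.0867×9/12) = 1.0671857.
Growth of 1 BRL over T: e^(0.0911×9/12) = 1.0707132.
CIP: F = S · (grow PLN)/(grow BRL) = 0.985 × 1.0671857/1.0707132 = 0.9817549 PLN per BRL.
Quoted the other way: 1/0.9817549 = 1.0186 BRL per PLN.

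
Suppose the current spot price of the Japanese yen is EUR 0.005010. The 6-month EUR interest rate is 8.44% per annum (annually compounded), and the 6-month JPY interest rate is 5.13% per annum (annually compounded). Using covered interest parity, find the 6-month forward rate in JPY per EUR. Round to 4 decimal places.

T = 6/12 years.
Growth of 1 EUR over T: (1 + 0.0844)^(6/12) = 1.041345284.
JPY accumulates by (1 + 0.0513)^(6/12) = 1.025329215.
Forward (EUR per JPY) = 0.00501 × 1.041345284 / 1.025329215 = 0.00508825828.
Quoted the other way: 1/0.00508825828 = 196.5309 JPY per EUR.

196.5309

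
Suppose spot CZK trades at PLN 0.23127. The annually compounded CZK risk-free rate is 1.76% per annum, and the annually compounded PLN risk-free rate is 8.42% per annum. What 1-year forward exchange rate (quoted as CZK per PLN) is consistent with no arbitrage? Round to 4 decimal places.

4.0583

T = 1 year.
PLN growth factor: (1 + 0.0842)^1 = 1.084200.
CZK growth factor: (1 + 0.0176)^1 = 1.017600.
So F = 0.23127 × 1.084200 / 1.017600 = 0.2464062 (PLN/CZK).
Invert for CZK per PLN: 1 / 0.2464062 = 4.0583.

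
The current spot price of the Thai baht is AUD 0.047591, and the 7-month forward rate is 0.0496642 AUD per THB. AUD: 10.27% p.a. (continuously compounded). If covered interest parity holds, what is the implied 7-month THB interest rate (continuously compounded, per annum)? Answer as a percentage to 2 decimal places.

T = 7/12 years.
CIP gives F = S · g_AUD/g_THB, so g_AUD/g_THB = 0.0496642/0.047591 = 1.0435629.
The AUD side grows by e^(0.1027×7/12) = 1.0617392.
That pins the THB growth at 1.0174175.
Take logs: ln 1.0174175 / (7/12) = 0.029602, so 2.96%.

2.96%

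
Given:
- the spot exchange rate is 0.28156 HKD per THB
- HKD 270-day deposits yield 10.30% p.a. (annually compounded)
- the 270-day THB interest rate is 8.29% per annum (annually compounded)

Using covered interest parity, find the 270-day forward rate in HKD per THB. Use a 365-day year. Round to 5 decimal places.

0.28542

T = 270/365 years.
HKD accumulates by (1 + 0.1030)^(270/365) = 1.0752123.
Growth of 1 THB over T: (1 + 0.0829)^(270/365) = 1.0606837.
So F = 0.28156 × 1.0752123 / 1.0606837 = 0.2854166 (HKD/THB).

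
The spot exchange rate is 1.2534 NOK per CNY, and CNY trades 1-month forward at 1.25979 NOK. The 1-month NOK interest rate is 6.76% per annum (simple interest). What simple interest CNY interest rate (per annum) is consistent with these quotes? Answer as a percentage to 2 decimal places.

T = 1/12 years.
By CIP, F/S equals the NOK-to-CNY growth ratio: 1.25979/1.2534 = 1.0050981.
NOK growth factor: 1 + 0.0676×1/12 = 1.0056333.
So the CNY growth factor = 1.0005325.
r = (1.0005325 − 1)/(1/12) = 0.006390 → 0.64%.

0.64%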